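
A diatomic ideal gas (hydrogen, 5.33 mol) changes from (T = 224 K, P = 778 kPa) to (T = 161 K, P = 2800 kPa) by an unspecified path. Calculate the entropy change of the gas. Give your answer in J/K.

ΔS = nC_p ln(T₂/T₁) − nR ln(P₂/P₁), with C_p = 7R/2 = 29.1 J mol⁻¹ K⁻¹ for a diatomic ideal gas.
ΔS = 5.33 × [29.1 × ln(161/224) − 8.314 × ln(2800/778)] = -108 J/K.

ΔS = -108 J/K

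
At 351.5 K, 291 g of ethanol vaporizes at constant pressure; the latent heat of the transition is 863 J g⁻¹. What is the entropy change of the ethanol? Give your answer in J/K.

ΔS = 714 J/K

Heat absorbed by the substance: Q = mL = 291 × 863 = 251133 J.
At constant T, ΔS = Q_rev/T = 251133 / 351.5 = 714 J/K.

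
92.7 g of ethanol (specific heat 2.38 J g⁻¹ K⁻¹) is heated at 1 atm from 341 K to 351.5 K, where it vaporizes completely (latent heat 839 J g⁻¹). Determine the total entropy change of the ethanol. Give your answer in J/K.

Warming step: ΔS₁ = m c ln(T_tr/T_i) = 92.7 × 2.38 × ln(351.5/341) = 6.691 J/K.
Phase change: ΔS₂ = +mL/T_tr = 92.7 × 839 / 351.5 = 221.3 J/K.
ΔS_total = (6.691) + (221.3) = 228 J/K.

ΔS = 228 J/K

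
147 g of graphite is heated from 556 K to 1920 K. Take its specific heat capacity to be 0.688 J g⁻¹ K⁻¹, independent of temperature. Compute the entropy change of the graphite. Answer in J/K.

ΔS = ∫dQ_rev/T = m c ln(T₂/T₁) = 147 × 0.688 × ln(1920/556) = 125 J/K.

ΔS = 125 J/K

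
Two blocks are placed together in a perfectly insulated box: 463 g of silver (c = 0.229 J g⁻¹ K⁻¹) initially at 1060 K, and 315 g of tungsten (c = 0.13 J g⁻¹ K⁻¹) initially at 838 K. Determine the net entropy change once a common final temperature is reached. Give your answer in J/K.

Energy balance: T_f = (m₁c₁T₁ + m₂c₂T₂)/(m₁c₁ + m₂c₂) = 998.15 K.
ΔS₁ = m₁c₁ ln(T_f/T₁) = 106.027 × ln(998.15/1060) = -6.3747 J/K.
ΔS₂ = m₂c₂ ln(T_f/T₂) = 40.95 × ln(998.15/838) = 7.1615 J/K.
ΔS_total = -6.3747 + 7.1615 = 0.787 J/K.

ΔS_total = 0.787 J/K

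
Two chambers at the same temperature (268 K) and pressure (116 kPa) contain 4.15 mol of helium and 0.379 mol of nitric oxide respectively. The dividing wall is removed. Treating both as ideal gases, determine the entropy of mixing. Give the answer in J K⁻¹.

Mole fractions: x_A = 4.15/4.53 = 0.916, x_B = 0.0837.
ΔS_mix = −R(n_A ln x_A + n_B ln x_B) = −8.314 × (4.15 ln 0.916 + 0.379 ln 0.0837) = 10.8 J/K.

ΔS_mix = 10.8 J/K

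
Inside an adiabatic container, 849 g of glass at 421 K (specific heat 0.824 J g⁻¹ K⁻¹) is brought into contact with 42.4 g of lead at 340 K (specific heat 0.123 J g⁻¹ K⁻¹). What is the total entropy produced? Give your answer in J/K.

Energy balance: T_f = (m₁c₁T₁ + m₂c₂T₂)/(m₁c₁ + m₂c₂) = 420.4 K.
ΔS₁ = m₁c₁ ln(T_f/T₁) = 699.576 × ln(420.4/421) = -0.9967 J/K.
ΔS₂ = m₂c₂ ln(T_f/T₂) = 5.2152 × ln(420.4/340) = 1.107 J/K.
ΔS_total = -0.9967 + 1.107 = 0.11 J/K.

ΔS_total = 0.11 J/K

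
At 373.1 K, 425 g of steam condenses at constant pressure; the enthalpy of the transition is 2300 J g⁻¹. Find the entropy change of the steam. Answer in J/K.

ΔS = -2620 J/K

Heat released by the substance: Q = −mL = −425 × 2300 = −977500 J.
At constant T, ΔS = Q_rev/T = −977500 / 373.1 = -2620 J/K.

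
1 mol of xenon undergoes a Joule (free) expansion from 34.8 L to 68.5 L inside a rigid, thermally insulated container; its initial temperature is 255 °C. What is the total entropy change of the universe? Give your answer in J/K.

No heat is exchanged and no work is done, so the ideal-gas temperature stays constant.
Entropy is a state function; using a reversible isothermal path, ΔS_gas = nR ln(V₂/V₁) = 1 × 8.314 × ln(68.5/34.8) = 5.63 J/K.
The insulated surroundings exchange no heat, so ΔS_surr = 0 and ΔS_universe = ΔS_gas.

ΔS_universe = 5.63 J/K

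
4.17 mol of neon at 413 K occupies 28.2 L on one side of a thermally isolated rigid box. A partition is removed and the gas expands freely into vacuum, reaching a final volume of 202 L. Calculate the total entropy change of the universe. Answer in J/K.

No heat is exchanged and no work is done, so the ideal-gas temperature stays constant.
Entropy is a state function; using a reversible isothermal path, ΔS_gas = nR ln(V₂/V₁) = 4.17 × 8.314 × ln(202/28.2) = 68.3 J/K.
The insulated surroundings exchange no heat, so ΔS_surr = 0 and ΔS_universe = ΔS_gas.

ΔS_universe = 68.3 J/K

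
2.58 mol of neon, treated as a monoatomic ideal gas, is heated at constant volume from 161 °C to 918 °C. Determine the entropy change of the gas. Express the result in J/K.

ΔS = 32.5 J/K

In kelvin: T₁ = 434.15 K, T₂ = 1191.15 K. At constant volume, ΔS = nC_V ln(T₂/T₁) with C_V = 3R/2 = 12.47 J mol⁻¹ K⁻¹.
ΔS = 2.58 × 12.47 × ln(1191.15/434.15) = 32.5 J/K.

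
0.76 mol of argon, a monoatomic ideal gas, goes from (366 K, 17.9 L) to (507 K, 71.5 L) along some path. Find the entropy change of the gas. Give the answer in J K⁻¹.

ΔS = 11.8 J/K

Entropy is a state function: ΔS = nC_V ln(T₂/T₁) + nR ln(V₂/V₁), with C_V = 3R/2 = 12.47 J mol⁻¹ K⁻¹ for a monoatomic ideal gas.
ΔS = 0.76 × [12.47 × ln(507/366) + 8.314 × ln(71.5/17.9)] = 11.8 J/K.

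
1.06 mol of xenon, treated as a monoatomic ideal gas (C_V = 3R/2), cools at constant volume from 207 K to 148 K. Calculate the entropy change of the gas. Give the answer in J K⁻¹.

ΔS = -4.44 J/K

At constant volume, ΔS = nC_V ln(T₂/T₁) with C_V = 3R/2 = 12.47 J mol⁻¹ K⁻¹.
ΔS = 1.06 × 12.47 × ln(148/207) = -4.44 J/K.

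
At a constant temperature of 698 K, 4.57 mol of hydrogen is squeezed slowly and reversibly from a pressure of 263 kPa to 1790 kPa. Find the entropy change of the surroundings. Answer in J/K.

ΔS_surr = 72.9 J/K

For an isothermal ideal gas ΔS_gas = nR ln(P₁/P₂) = 4.57 × 8.314 × ln(263/1790) = -72.9 J/K.
The process is reversible, so ΔS_surr = −ΔS_gas = 72.9 J/K and ΔS_universe = 0.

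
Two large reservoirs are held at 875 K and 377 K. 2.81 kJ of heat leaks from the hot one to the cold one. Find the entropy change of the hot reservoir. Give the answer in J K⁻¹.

ΔS_hot = -3.21 J/K

The hot reservoir loses heat Q, so ΔS_hot = −Q/T_H = −2810/875 = -3.21 J/K.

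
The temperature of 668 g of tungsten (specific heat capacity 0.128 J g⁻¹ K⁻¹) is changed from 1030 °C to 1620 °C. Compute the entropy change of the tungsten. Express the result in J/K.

ΔS = 31.9 J/K

In kelvin: T₁ = 1303.15 K, T₂ = 1893.15 K. ΔS = ∫dQ_rev/T = m c ln(T₂/T₁) = 668 × 0.128 × ln(1893.15/1303.15) = 31.9 J/K.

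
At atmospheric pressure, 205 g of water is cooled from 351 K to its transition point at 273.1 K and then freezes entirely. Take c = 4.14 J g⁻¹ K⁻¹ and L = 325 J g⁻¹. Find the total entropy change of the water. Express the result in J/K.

ΔS = -457 J/K

Cooling step: ΔS₁ = m c ln(T_tr/T_i) = 205 × 4.14 × ln(273.1/351) = -213 J/K.
Phase change: ΔS₂ = −mL/T_tr = −205 × 325 / 273.1 = -244 J/K.
ΔS_total = (-213) + (-244) = -457 J/K.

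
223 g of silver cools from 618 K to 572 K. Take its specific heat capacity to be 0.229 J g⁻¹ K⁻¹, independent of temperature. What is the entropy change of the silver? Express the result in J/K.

ΔS = -3.95 J/K

ΔS = ∫dQ_rev/T = m c ln(T₂/T₁) = 223 × 0.229 × ln(572/618) = -3.95 J/K.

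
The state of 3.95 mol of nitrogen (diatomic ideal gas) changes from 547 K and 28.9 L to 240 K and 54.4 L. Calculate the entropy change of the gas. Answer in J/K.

Entropy is a state function: ΔS = nC_V ln(T₂/T₁) + nR ln(V₂/V₁), with C_V = 5R/2 = 20.79 J mol⁻¹ K⁻¹ for a diatomic ideal gas.
ΔS = 3.95 × [20.79 × ln(240/547) + 8.314 × ln(54.4/28.9)] = -46.9 J/K.

ΔS = -46.9 J/K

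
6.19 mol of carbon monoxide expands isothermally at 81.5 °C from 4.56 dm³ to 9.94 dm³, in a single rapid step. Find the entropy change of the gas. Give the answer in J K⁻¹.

ΔS_gas = 40.1 J/K

Entropy is a state function, so ΔS_gas depends only on the end states.
For an isothermal ideal gas ΔS_gas = nR ln(V₂/V₁) = 6.19 × 8.314 × ln(9.94/4.56) = 40.1 J/K.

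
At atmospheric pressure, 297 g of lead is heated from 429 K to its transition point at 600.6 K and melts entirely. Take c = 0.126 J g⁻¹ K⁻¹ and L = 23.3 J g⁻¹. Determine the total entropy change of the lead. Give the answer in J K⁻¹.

ΔS = 24.1 J/K

Warming step: ΔS₁ = m c ln(T_tr/T_i) = 297 × 0.126 × ln(600.6/429) = 12.59 J/K.
Phase change: ΔS₂ = +mL/T_tr = 297 × 23.3 / 600.6 = 11.52 J/K.
ΔS_total = (12.59) + (11.52) = 24.1 J/K.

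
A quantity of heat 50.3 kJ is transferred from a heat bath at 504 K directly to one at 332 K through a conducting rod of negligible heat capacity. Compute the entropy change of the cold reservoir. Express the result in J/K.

ΔS_cold = 152 J/K

The cold reservoir gains heat Q, so ΔS_cold = +Q/T_C = 50300/332 = 152 J/K.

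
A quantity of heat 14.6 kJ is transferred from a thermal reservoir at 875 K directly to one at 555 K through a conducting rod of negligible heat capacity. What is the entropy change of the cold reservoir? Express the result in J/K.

The cold reservoir gains heat Q, so ΔS_cold = +Q/T_C = 14600/555 = 26.3 J/K.

ΔS_cold = 26.3 J/K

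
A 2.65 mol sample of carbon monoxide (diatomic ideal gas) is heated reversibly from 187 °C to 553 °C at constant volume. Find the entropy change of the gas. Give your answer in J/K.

In kelvin: T₁ = 460.15 K, T₂ = 826.15 K. At constant volume, ΔS = nC_V ln(T₂/T₁) with C_V = 5R/2 = 20.79 J mol⁻¹ K⁻¹.
ΔS = 2.65 × 20.79 × ln(826.15/460.15) = 32.2 J/K.

ΔS = 32.2 J/K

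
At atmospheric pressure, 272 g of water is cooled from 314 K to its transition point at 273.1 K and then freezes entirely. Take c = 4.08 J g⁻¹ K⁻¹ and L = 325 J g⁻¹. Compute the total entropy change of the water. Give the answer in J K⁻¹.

ΔS = -479 J/K

Cooling step: ΔS₁ = m c ln(T_tr/T_i) = 272 × 4.08 × ln(273.1/314) = -154.9 J/K.
Phase change: ΔS₂ = −mL/T_tr = −272 × 325 / 273.1 = -323.7 J/K.
ΔS_total = (-154.9) + (-323.7) = -479 J/K.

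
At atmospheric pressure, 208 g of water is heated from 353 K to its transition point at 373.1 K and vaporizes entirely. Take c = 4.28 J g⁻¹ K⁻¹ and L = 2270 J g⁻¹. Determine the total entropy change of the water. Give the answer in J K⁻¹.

Warming step: ΔS₁ = m c ln(T_tr/T_i) = 208 × 4.28 × ln(373.1/353) = 49.3 J/K.
Phase change: ΔS₂ = +mL/T_tr = 208 × 2270 / 373.1 = 1265.5 J/K.
ΔS_total = (49.3) + (1265.5) = 1310 J/K.

ΔS = 1310 J/K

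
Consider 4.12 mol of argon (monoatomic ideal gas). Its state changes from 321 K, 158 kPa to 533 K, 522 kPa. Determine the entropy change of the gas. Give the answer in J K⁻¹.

ΔS = 2.49 J/K

ΔS = nC_p ln(T₂/T₁) − nR ln(P₂/P₁), with C_p = 5R/2 = 20.79 J mol⁻¹ K⁻¹ for a monoatomic ideal gas.
ΔS = 4.12 × [20.79 × ln(533/321) − 8.314 × ln(522/158)] = 2.49 J/K.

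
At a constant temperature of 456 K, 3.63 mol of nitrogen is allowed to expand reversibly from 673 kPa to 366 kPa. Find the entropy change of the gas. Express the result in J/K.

ΔS_gas = 18.4 J/K

For an isothermal ideal gas ΔS_gas = nR ln(P₁/P₂) = 3.63 × 8.314 × ln(673/366) = 18.4 J/K.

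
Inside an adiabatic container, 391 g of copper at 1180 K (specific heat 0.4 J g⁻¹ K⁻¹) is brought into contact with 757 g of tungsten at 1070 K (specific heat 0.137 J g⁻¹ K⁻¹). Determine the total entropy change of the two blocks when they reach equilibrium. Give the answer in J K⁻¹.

Energy balance: T_f = (m₁c₁T₁ + m₂c₂T₂)/(m₁c₁ + m₂c₂) = 1136.1 K.
ΔS₁ = m₁c₁ ln(T_f/T₁) = 156.4 × ln(1136.1/1180) = -5.924 J/K.
ΔS₂ = m₂c₂ ln(T_f/T₂) = 103.709 × ln(1136.1/1070) = 6.22 J/K.
ΔS_total = -5.924 + 6.22 = 0.296 J/K.

ΔS_total = 0.296 J/K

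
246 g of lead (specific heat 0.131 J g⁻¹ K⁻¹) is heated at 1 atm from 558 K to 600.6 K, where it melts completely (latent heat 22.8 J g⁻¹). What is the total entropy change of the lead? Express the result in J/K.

ΔS = 11.7 J/K

Warming step: ΔS₁ = m c ln(T_tr/T_i) = 246 × 0.131 × ln(600.6/558) = 2.371 J/K.
Phase change: ΔS₂ = +mL/T_tr = 246 × 22.8 / 600.6 = 9.339 J/K.
ΔS_total = (2.371) + (9.339) = 11.7 J/K.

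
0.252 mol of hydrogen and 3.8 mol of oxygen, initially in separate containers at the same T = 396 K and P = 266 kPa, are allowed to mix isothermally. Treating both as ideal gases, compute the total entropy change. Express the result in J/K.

Mole fractions: x_A = 0.252/4.05 = 0.0622, x_B = 0.938.
ΔS_mix = −R(n_A ln x_A + n_B ln x_B) = −8.314 × (0.252 ln 0.0622 + 3.8 ln 0.938) = 7.85 J/K.

ΔS_mix = 7.85 J/K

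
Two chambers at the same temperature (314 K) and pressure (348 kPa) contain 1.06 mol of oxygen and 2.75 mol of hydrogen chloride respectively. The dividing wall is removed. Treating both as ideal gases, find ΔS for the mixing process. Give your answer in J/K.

Mole fractions: x_A = 1.06/3.81 = 0.278, x_B = 0.722.
ΔS_mix = −R(n_A ln x_A + n_B ln x_B) = −8.314 × (1.06 ln 0.278 + 2.75 ln 0.722) = 18.7 J/K.

ΔS_mix = 18.7 J/K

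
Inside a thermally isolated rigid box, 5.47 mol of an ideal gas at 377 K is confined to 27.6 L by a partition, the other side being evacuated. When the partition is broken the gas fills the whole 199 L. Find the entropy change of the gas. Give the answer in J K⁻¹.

No heat is exchanged and no work is done, so the ideal-gas temperature stays constant.
Entropy is a state function; using a reversible isothermal path, ΔS_gas = nR ln(V₂/V₁) = 5.47 × 8.314 × ln(199/27.6) = 89.8 J/K.

ΔS_gas = 89.8 J/K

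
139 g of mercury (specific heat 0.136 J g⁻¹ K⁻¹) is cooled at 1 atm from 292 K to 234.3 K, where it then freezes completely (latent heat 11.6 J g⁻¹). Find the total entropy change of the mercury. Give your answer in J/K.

Cooling step: ΔS₁ = m c ln(T_tr/T_i) = 139 × 0.136 × ln(234.3/292) = -4.162 J/K.
Phase change: ΔS₂ = −mL/T_tr = −139 × 11.6 / 234.3 = -6.882 J/K.
ΔS_total = (-4.162) + (-6.882) = -11 J/K.

ΔS = -11 J/K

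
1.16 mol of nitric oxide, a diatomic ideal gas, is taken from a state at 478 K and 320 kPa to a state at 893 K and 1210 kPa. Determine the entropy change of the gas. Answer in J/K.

ΔS = 8.27 J/K

ΔS = nC_p ln(T₂/T₁) − nR ln(P₂/P₁), with C_p = 7R/2 = 29.1 J mol⁻¹ K⁻¹ for a diatomic ideal gas.
ΔS = 1.16 × [29.1 × ln(893/478) − 8.314 × ln(1210/320)] = 8.27 J/K.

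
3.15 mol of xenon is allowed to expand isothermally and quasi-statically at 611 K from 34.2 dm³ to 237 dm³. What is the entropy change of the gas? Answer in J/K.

For an isothermal ideal gas ΔS_gas = nR ln(V₂/V₁) = 3.15 × 8.314 × ln(237/34.2) = 50.7 J/K.

ΔS_gas = 50.7 J/K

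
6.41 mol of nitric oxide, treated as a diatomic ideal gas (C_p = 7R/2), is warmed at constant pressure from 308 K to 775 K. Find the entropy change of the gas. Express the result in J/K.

At constant pressure, ΔS = nC_p ln(T₂/T₁) with C_p = 7R/2 = 29.1 J mol⁻¹ K⁻¹.
ΔS = 6.41 × 29.1 × ln(775/308) = 172 J/K.

ΔS = 172 J/K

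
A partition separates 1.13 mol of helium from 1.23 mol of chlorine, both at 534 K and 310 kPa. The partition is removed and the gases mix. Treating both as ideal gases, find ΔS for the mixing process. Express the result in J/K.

ΔS_mix = 13.6 J/K

Mole fractions: x_A = 1.13/2.36 = 0.479, x_B = 0.521.
ΔS_mix = −R(n_A ln x_A + n_B ln x_B) = −8.314 × (1.13 ln 0.479 + 1.23 ln 0.521) = 13.6 J/K.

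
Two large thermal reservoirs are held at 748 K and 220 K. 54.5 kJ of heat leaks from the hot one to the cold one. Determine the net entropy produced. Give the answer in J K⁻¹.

ΔS_total = 175 J/K

ΔS_hot = −Q/T_H = −54500/748 = -72.86 J/K and ΔS_cold = +Q/T_C = 54500/220 = 247.7 J/K.
ΔS_total = -72.86 + 247.7 = 175 J/K, positive as the second law requires.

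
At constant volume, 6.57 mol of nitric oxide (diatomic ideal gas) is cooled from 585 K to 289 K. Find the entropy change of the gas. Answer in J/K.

ΔS = -96.3 J/K

At constant volume, ΔS = nC_V ln(T₂/T₁) with C_V = 5R/2 = 20.79 J mol⁻¹ K⁻¹.
ΔS = 6.57 × 20.79 × ln(289/585) = -96.3 J/K.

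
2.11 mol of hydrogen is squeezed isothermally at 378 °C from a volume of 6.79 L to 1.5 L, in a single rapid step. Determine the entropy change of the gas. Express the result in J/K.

ΔS_gas = -26.5 J/K

Entropy is a state function, so ΔS_gas depends only on the end states.
For an isothermal ideal gas ΔS_gas = nR ln(V₂/V₁) = 2.11 × 8.314 × ln(1.5/6.79) = -26.5 J/K.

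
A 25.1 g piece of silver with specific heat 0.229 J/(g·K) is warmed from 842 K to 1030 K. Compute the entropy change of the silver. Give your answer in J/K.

ΔS = ∫dQ_rev/T = m c ln(T₂/T₁) = 25.1 × 0.229 × ln(1030/842) = 1.16 J/K.

ΔS = 1.16 J/K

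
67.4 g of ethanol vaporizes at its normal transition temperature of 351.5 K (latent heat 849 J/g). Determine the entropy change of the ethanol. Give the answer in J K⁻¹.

ΔS = 163 J/K

Heat absorbed by the substance: Q = mL = 67.4 × 849 = 57222.6 J.
At constant T, ΔS = Q_rev/T = 57222.6 / 351.5 = 163 J/K.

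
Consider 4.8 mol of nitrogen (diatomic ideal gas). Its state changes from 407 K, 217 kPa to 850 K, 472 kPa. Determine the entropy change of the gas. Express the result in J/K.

ΔS = 71.8 J/K

ΔS = nC_p ln(T₂/T₁) − nR ln(P₂/P₁), with C_p = 7R/2 = 29.1 J mol⁻¹ K⁻¹ for a diatomic ideal gas.
ΔS = 4.8 × [29.1 × ln(850/407) − 8.314 × ln(472/217)] = 71.8 J/K.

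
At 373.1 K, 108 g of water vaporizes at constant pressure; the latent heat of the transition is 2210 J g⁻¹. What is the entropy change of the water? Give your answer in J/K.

Heat absorbed by the substance: Q = mL = 108 × 2210 = 238680 J.
At constant T, ΔS = Q_rev/T = 238680 / 373.1 = 640 J/K.

ΔS = 640 J/K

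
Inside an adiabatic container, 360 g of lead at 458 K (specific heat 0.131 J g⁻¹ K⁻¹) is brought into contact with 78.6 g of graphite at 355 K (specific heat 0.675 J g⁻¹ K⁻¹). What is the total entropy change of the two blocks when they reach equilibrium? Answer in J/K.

Energy balance: T_f = (m₁c₁T₁ + m₂c₂T₂)/(m₁c₁ + m₂c₂) = 403.47 K.
ΔS₁ = m₁c₁ ln(T_f/T₁) = 47.16 × ln(403.47/458) = -5.978 J/K.
ΔS₂ = m₂c₂ ln(T_f/T₂) = 53.055 × ln(403.47/355) = 6.79 J/K.
ΔS_total = -5.978 + 6.79 = 0.812 J/K.

ΔS_total = 0.812 J/K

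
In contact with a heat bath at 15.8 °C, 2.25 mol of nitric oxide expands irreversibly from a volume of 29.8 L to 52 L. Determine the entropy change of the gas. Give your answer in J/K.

Entropy is a state function, so ΔS_gas depends only on the end states.
For an isothermal ideal gas ΔS_gas = nR ln(V₂/V₁) = 2.25 × 8.314 × ln(52/29.8) = 10.4 J/K.

ΔS_gas = 10.4 J/K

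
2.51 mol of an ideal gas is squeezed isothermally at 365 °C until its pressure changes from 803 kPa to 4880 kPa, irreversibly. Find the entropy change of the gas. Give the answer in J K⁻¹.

ΔS_gas = -37.7 J/K

Entropy is a state function, so ΔS_gas depends only on the end states.
For an isothermal ideal gas ΔS_gas = nR ln(P₁/P₂) = 2.51 × 8.314 × ln(803/4880) = -37.7 J/K.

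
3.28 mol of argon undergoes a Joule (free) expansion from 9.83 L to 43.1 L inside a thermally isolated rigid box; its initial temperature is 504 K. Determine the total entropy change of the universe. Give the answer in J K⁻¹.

ΔS_universe = 40.3 J/K

For an ideal gas in free expansion Q = 0 and W = 0, so T is unchanged.
Entropy is a state function; using a reversible isothermal path, ΔS_gas = nR ln(V₂/V₁) = 3.28 × 8.314 × ln(43.1/9.83) = 40.3 J/K.
The insulated surroundings exchange no heat, so ΔS_surr = 0 and ΔS_universe = ΔS_gas.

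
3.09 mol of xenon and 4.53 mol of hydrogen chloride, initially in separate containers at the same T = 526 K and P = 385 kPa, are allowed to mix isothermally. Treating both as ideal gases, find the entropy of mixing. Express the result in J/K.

Mole fractions: x_A = 3.09/7.62 = 0.406, x_B = 0.594.
ΔS_mix = −R(n_A ln x_A + n_B ln x_B) = −8.314 × (3.09 ln 0.406 + 4.53 ln 0.594) = 42.8 J/K.

ΔS_mix = 42.8 J/K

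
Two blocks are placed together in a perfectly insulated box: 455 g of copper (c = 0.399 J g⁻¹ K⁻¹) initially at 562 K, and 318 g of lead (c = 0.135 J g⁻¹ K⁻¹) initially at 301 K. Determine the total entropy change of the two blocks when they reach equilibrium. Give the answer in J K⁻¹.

Energy balance: T_f = (m₁c₁T₁ + m₂c₂T₂)/(m₁c₁ + m₂c₂) = 512.08 K.
ΔS₁ = m₁c₁ ln(T_f/T₁) = 181.545 × ln(512.08/562) = -16.886 J/K.
ΔS₂ = m₂c₂ ln(T_f/T₂) = 42.93 × ln(512.08/301) = 22.812 J/K.
ΔS_total = -16.886 + 22.812 = 5.93 J/K.

ΔS_total = 5.93 J/K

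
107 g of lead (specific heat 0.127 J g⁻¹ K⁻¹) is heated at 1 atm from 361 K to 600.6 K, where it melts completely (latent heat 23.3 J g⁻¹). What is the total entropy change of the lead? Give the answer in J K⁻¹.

ΔS = 11.1 J/K

Warming step: ΔS₁ = m c ln(T_tr/T_i) = 107 × 0.127 × ln(600.6/361) = 6.917 J/K.
Phase change: ΔS₂ = +mL/T_tr = 107 × 23.3 / 600.6 = 4.151 J/K.
ΔS_total = (6.917) + (4.151) = 11.1 J/K.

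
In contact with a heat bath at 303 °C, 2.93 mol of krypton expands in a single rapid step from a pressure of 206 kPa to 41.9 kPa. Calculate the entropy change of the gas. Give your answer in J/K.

Entropy is a state function, so ΔS_gas depends only on the end states.
For an isothermal ideal gas ΔS_gas = nR ln(P₁/P₂) = 2.93 × 8.314 × ln(206/41.9) = 38.8 J/K.

ΔS_gas = 38.8 J/K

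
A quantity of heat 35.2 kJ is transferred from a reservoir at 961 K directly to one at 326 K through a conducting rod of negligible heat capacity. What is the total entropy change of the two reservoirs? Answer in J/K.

ΔS_total = 71.3 J/K

ΔS_hot = −Q/T_H = −35200/961 = -36.6285 J/K and ΔS_cold = +Q/T_C = 35200/326 = 107.975 J/K.
ΔS_total = -36.6285 + 107.975 = 71.3 J/K, positive as the second law requires.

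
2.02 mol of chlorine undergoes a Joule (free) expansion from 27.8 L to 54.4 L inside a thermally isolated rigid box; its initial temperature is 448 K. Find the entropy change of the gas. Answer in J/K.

ΔS_gas = 11.3 J/K

No heat is exchanged and no work is done, so the ideal-gas temperature stays constant.
Entropy is a state function; using a reversible isothermal path, ΔS_gas = nR ln(V₂/V₁) = 2.02 × 8.314 × ln(54.4/27.8) = 11.3 J/K.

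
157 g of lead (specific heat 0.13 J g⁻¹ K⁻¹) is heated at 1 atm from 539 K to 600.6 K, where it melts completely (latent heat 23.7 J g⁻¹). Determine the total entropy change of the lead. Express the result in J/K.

ΔS = 8.4 J/K

Warming step: ΔS₁ = m c ln(T_tr/T_i) = 157 × 0.13 × ln(600.6/539) = 2.209 J/K.
Phase change: ΔS₂ = +mL/T_tr = 157 × 23.7 / 600.6 = 6.195 J/K.
ΔS_total = (2.209) + (6.195) = 8.4 J/K.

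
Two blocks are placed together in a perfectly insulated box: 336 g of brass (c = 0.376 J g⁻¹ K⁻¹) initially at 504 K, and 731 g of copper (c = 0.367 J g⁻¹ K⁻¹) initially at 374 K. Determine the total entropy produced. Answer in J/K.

ΔS_total = 3.95 J/K

Energy balance: T_f = (m₁c₁T₁ + m₂c₂T₂)/(m₁c₁ + m₂c₂) = 415.62 K.
ΔS₁ = m₁c₁ ln(T_f/T₁) = 126.336 × ln(415.62/504) = -24.36 J/K.
ΔS₂ = m₂c₂ ln(T_f/T₂) = 268.277 × ln(415.62/374) = 28.31 J/K.
ΔS_total = -24.36 + 28.31 = 3.95 J/K.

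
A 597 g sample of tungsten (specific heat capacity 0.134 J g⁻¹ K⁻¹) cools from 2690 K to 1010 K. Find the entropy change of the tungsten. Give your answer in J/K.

ΔS = ∫dQ_rev/T = m c ln(T₂/T₁) = 597 × 0.134 × ln(1010/2690) = -78.4 J/K.

ΔS = -78.4 J/K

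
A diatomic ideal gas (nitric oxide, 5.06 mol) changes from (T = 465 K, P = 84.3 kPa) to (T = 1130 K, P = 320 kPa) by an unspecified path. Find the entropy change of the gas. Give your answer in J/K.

ΔS = nC_p ln(T₂/T₁) − nR ln(P₂/P₁), with C_p = 7R/2 = 29.1 J mol⁻¹ K⁻¹ for a diatomic ideal gas.
ΔS = 5.06 × [29.1 × ln(1130/465) − 8.314 × ln(320/84.3)] = 74.6 J/K.

ΔS = 74.6 J/K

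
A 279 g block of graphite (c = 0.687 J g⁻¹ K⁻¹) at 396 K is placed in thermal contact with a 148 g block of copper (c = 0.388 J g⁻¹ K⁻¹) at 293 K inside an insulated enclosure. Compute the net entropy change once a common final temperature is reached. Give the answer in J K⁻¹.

ΔS_total = 1.9 J/K

Energy balance: T_f = (m₁c₁T₁ + m₂c₂T₂)/(m₁c₁ + m₂c₂) = 372.26 K.
ΔS₁ = m₁c₁ ln(T_f/T₁) = 191.673 × ln(372.26/396) = -11.85 J/K.
ΔS₂ = m₂c₂ ln(T_f/T₂) = 57.424 × ln(372.26/293) = 13.75 J/K.
ΔS_total = -11.85 + 13.75 = 1.9 J/K.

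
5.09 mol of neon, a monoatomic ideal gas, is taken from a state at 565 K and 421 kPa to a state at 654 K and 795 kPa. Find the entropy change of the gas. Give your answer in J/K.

ΔS = -11.4 J/K

ΔS = nC_p ln(T₂/T₁) − nR ln(P₂/P₁), with C_p = 5R/2 = 20.79 J mol⁻¹ K⁻¹ for a monoatomic ideal gas.
ΔS = 5.09 × [20.79 × ln(654/565) − 8.314 × ln(795/421)] = -11.4 J/K.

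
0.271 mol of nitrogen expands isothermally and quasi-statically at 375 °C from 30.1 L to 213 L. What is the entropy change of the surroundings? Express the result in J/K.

For an isothermal ideal gas ΔS_gas = nR ln(V₂/V₁) = 0.271 × 8.314 × ln(213/30.1) = 4.41 J/K.
The process is reversible, so ΔS_surr = −ΔS_gas = -4.41 J/K and ΔS_universe = 0.

ΔS_surr = -4.41 J/K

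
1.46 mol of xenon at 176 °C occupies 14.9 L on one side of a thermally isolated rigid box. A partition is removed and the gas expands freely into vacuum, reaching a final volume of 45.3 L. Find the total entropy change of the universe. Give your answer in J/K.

For an ideal gas in free expansion Q = 0 and W = 0, so T is unchanged.
Entropy is a state function; using a reversible isothermal path, ΔS_gas = nR ln(V₂/V₁) = 1.46 × 8.314 × ln(45.3/14.9) = 13.5 J/K.
The insulated surroundings exchange no heat, so ΔS_surr = 0 and ΔS_universe = ΔS_gas.

ΔS_universe = 13.5 J/K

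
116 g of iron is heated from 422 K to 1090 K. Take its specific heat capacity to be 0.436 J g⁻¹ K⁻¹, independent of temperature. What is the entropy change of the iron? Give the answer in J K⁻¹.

ΔS = 48 J/K

ΔS = ∫dQ_rev/T = m c ln(T₂/T₁) = 116 × 0.436 × ln(1090/422) = 48 J/K.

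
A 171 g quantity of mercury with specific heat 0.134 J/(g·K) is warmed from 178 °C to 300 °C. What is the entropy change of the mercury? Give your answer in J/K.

ΔS = 5.48 J/K

In kelvin: T₁ = 451.15 K, T₂ = 573.15 K. ΔS = ∫dQ_rev/T = m c ln(T₂/T₁) = 171 × 0.134 × ln(573.15/451.15) = 5.48 J/K.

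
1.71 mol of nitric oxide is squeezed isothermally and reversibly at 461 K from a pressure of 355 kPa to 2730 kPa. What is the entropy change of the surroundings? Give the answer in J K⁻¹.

For an isothermal ideal gas ΔS_gas = nR ln(P₁/P₂) = 1.71 × 8.314 × ln(355/2730) = -29 J/K.
The process is reversible, so ΔS_surr = −ΔS_gas = 29 J/K and ΔS_universe = 0.

ΔS_surr = 29 J/K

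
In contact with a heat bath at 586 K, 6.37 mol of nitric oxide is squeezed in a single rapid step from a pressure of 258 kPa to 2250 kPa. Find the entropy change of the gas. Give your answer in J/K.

ΔS_gas = -115 J/K

Entropy is a state function, so ΔS_gas depends only on the end states.
For an isothermal ideal gas ΔS_gas = nR ln(P₁/P₂) = 6.37 × 8.314 × ln(258/2250) = -115 J/K.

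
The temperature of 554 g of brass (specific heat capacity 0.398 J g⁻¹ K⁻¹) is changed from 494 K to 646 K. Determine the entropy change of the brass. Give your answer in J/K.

ΔS = ∫dQ_rev/T = m c ln(T₂/T₁) = 554 × 0.398 × ln(646/494) = 59.2 J/K.

ΔS = 59.2 J/K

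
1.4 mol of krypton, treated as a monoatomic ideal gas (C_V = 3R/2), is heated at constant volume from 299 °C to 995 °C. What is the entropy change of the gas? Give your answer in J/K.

In kelvin: T₁ = 572.15 K, T₂ = 1268.15 K. At constant volume, ΔS = nC_V ln(T₂/T₁) with C_V = 3R/2 = 12.47 J mol⁻¹ K⁻¹.
ΔS = 1.4 × 12.47 × ln(1268.15/572.15) = 13.9 J/K.

ΔS = 13.9 J/K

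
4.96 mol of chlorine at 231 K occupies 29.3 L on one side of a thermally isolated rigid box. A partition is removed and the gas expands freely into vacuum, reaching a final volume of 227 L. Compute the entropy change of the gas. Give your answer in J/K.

No heat is exchanged and no work is done, so the ideal-gas temperature stays constant.
Entropy is a state function; using a reversible isothermal path, ΔS_gas = nR ln(V₂/V₁) = 4.96 × 8.314 × ln(227/29.3) = 84.4 J/K.

ΔS_gas = 84.4 J/K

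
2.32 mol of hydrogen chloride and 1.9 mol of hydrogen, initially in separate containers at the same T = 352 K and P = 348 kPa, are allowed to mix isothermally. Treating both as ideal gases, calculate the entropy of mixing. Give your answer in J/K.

ΔS_mix = 24.1 J/K

Mole fractions: x_A = 2.32/4.22 = 0.55, x_B = 0.45.
ΔS_mix = −R(n_A ln x_A + n_B ln x_B) = −8.314 × (2.32 ln 0.55 + 1.9 ln 0.45) = 24.1 J/K.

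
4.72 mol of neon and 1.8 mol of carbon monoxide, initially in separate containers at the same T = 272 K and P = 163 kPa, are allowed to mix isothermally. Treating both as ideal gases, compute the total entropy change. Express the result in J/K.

Mole fractions: x_A = 4.72/6.52 = 0.724, x_B = 0.276.
ΔS_mix = −R(n_A ln x_A + n_B ln x_B) = −8.314 × (4.72 ln 0.724 + 1.8 ln 0.276) = 31.9 J/K.

ΔS_mix = 31.9 J/K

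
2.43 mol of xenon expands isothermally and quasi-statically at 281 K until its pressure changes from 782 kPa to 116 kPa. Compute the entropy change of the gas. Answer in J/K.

For an isothermal ideal gas ΔS_gas = nR ln(P₁/P₂) = 2.43 × 8.314 × ln(782/116) = 38.6 J/K.

ΔS_gas = 38.6 J/K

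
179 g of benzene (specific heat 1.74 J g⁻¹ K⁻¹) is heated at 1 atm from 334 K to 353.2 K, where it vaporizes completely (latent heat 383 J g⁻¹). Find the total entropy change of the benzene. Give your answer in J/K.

ΔS = 212 J/K

Warming step: ΔS₁ = m c ln(T_tr/T_i) = 179 × 1.74 × ln(353.2/334) = 17.41 J/K.
Phase change: ΔS₂ = +mL/T_tr = 179 × 383 / 353.2 = 194.1 J/K.
ΔS_total = (17.41) + (194.1) = 212 J/K.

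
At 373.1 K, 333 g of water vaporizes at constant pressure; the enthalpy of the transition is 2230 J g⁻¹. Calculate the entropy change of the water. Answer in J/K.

ΔS = 1990 J/K

Heat absorbed by the substance: Q = mL = 333 × 2230 = 742590 J.
At constant T, ΔS = Q_rev/T = 742590 / 373.1 = 1990 J/K.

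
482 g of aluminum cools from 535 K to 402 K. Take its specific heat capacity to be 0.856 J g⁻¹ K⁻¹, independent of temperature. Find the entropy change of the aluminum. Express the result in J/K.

ΔS = ∫dQ_rev/T = m c ln(T₂/T₁) = 482 × 0.856 × ln(402/535) = -118 J/K.

ΔS = -118 J/K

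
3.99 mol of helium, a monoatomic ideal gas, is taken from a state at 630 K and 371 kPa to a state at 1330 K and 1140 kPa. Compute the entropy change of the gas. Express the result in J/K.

ΔS = nC_p ln(T₂/T₁) − nR ln(P₂/P₁), with C_p = 5R/2 = 20.79 J mol⁻¹ K⁻¹ for a monoatomic ideal gas.
ΔS = 3.99 × [20.79 × ln(1330/630) − 8.314 × ln(1140/371)] = 24.7 J/K.

ΔS = 24.7 J/K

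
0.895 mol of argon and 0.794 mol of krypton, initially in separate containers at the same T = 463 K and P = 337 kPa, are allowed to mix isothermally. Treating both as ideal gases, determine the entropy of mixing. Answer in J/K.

ΔS_mix = 9.71 J/K

Mole fractions: x_A = 0.895/1.69 = 0.53, x_B = 0.47.
ΔS_mix = −R(n_A ln x_A + n_B ln x_B) = −8.314 × (0.895 ln 0.53 + 0.794 ln 0.47) = 9.71 J/K.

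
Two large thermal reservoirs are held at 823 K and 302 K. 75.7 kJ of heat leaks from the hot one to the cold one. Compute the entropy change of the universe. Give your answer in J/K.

ΔS_hot = −Q/T_H = −75700/823 = -91.98 J/K and ΔS_cold = +Q/T_C = 75700/302 = 250.7 J/K.
ΔS_total = -91.98 + 250.7 = 159 J/K, positive as the second law requires.

ΔS_total = 159 J/K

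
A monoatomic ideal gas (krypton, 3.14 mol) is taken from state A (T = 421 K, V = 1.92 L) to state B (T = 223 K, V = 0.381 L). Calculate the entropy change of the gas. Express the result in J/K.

ΔS = -67.1 J/K

Entropy is a state function: ΔS = nC_V ln(T₂/T₁) + nR ln(V₂/V₁), with C_V = 3R/2 = 12.47 J mol⁻¹ K⁻¹ for a monoatomic ideal gas.
ΔS = 3.14 × [12.47 × ln(223/421) + 8.314 × ln(0.381/1.92)] = -67.1 J/K.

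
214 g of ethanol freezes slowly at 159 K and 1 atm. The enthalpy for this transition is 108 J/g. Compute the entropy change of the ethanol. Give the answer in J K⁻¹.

ΔS = -145 J/K

Heat released by the substance: Q = −mL = −214 × 108 = −23112 J.
At constant T, ΔS = Q_rev/T = −23112 / 159 = -145 J/K.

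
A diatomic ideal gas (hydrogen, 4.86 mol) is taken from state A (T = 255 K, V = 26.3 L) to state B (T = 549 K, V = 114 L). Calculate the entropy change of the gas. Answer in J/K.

Entropy is a state function: ΔS = nC_V ln(T₂/T₁) + nR ln(V₂/V₁), with C_V = 5R/2 = 20.79 J mol⁻¹ K⁻¹ for a diatomic ideal gas.
ΔS = 4.86 × [20.79 × ln(549/255) + 8.314 × ln(114/26.3)] = 137 J/K.

ΔS = 137 J/K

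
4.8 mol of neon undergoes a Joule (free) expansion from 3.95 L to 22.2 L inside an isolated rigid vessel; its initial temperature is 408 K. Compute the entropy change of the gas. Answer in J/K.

No heat is exchanged and no work is done, so the ideal-gas temperature stays constant.
Entropy is a state function; using a reversible isothermal path, ΔS_gas = nR ln(V₂/V₁) = 4.8 × 8.314 × ln(22.2/3.95) = 68.9 J/K.

ΔS_gas = 68.9 J/K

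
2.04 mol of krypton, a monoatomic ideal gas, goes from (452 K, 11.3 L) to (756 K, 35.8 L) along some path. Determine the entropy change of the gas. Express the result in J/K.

ΔS = 32.6 J/K

Entropy is a state function: ΔS = nC_V ln(T₂/T₁) + nR ln(V₂/V₁), with C_V = 3R/2 = 12.47 J mol⁻¹ K⁻¹ for a monoatomic ideal gas.
ΔS = 2.04 × [12.47 × ln(756/452) + 8.314 × ln(35.8/11.3)] = 32.6 J/K.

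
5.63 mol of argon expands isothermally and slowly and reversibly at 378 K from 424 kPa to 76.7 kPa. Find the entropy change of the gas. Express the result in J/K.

ΔS_gas = 80 J/K

For an isothermal ideal gas ΔS_gas = nR ln(P₁/P₂) = 5.63 × 8.314 × ln(424/76.7) = 80 J/K.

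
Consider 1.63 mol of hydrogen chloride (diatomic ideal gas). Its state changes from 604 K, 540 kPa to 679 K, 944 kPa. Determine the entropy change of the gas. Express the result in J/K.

ΔS = nC_p ln(T₂/T₁) − nR ln(P₂/P₁), with C_p = 7R/2 = 29.1 J mol⁻¹ K⁻¹ for a diatomic ideal gas.
ΔS = 1.63 × [29.1 × ln(679/604) − 8.314 × ln(944/540)] = -2.02 J/K.

ΔS = -2.02 J/K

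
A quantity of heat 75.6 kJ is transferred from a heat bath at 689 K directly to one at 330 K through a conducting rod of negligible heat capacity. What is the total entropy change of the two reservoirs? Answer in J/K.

ΔS_total = 119 J/K

ΔS_hot = −Q/T_H = −75600/689 = -109.7 J/K and ΔS_cold = +Q/T_C = 75600/330 = 229.1 J/K.
ΔS_total = -109.7 + 229.1 = 119 J/K, positive as the second law requires.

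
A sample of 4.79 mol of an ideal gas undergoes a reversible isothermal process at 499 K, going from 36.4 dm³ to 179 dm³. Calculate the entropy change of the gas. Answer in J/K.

For an isothermal ideal gas ΔS_gas = nR ln(V₂/V₁) = 4.79 × 8.314 × ln(179/36.4) = 63.4 J/K.

ΔS_gas = 63.4 J/K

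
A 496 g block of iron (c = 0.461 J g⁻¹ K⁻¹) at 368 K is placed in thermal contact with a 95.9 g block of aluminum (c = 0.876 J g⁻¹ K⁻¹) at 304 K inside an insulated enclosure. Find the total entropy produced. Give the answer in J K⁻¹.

Energy balance: T_f = (m₁c₁T₁ + m₂c₂T₂)/(m₁c₁ + m₂c₂) = 350.8 K.
ΔS₁ = m₁c₁ ln(T_f/T₁) = 228.656 × ln(350.8/368) = -10.94 J/K.
ΔS₂ = m₂c₂ ln(T_f/T₂) = 84.0084 × ln(350.8/304) = 12.03 J/K.
ΔS_total = -10.94 + 12.03 = 1.09 J/K.

ΔS_total = 1.09 J/K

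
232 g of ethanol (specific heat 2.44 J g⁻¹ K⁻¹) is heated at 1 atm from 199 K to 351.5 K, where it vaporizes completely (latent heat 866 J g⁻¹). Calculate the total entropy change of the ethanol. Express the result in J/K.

ΔS = 894 J/K

Warming step: ΔS₁ = m c ln(T_tr/T_i) = 232 × 2.44 × ln(351.5/199) = 322 J/K.
Phase change: ΔS₂ = +mL/T_tr = 232 × 866 / 351.5 = 571.6 J/K.
ΔS_total = (322) + (571.6) = 894 J/K.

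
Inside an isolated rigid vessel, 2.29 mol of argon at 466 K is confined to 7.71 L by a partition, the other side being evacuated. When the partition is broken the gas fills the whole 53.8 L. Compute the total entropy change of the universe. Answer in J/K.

ΔS_universe = 37 J/K

No heat is exchanged and no work is done, so the ideal-gas temperature stays constant.
Entropy is a state function; using a reversible isothermal path, ΔS_gas = nR ln(V₂/V₁) = 2.29 × 8.314 × ln(53.8/7.71) = 37 J/K.
The insulated surroundings exchange no heat, so ΔS_surr = 0 and ΔS_universe = ΔS_gas.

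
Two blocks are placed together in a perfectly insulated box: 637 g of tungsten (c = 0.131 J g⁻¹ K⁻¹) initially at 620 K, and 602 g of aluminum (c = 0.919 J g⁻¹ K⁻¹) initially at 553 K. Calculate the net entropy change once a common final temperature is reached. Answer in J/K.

Energy balance: T_f = (m₁c₁T₁ + m₂c₂T₂)/(m₁c₁ + m₂c₂) = 561.78 K.
ΔS₁ = m₁c₁ ln(T_f/T₁) = 83.447 × ln(561.78/620) = -8.228 J/K.
ΔS₂ = m₂c₂ ln(T_f/T₂) = 553.238 × ln(561.78/553) = 8.716 J/K.
ΔS_total = -8.228 + 8.716 = 0.488 J/K.

ΔS_total = 0.488 J/K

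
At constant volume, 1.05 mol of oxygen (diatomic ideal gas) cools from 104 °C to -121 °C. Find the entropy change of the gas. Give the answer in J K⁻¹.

In kelvin: T₁ = 377.15 K, T₂ = 152.15 K. At constant volume, ΔS = nC_V ln(T₂/T₁) with C_V = 5R/2 = 20.79 J mol⁻¹ K⁻¹.
ΔS = 1.05 × 20.79 × ln(152.15/377.15) = -19.8 J/K.

ΔS = -19.8 J/K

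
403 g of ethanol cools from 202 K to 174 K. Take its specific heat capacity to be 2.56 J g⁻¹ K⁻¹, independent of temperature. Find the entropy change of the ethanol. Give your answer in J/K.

ΔS = -154 J/K

ΔS = ∫dQ_rev/T = m c ln(T₂/T₁) = 403 × 2.56 × ln(174/202) = -154 J/K.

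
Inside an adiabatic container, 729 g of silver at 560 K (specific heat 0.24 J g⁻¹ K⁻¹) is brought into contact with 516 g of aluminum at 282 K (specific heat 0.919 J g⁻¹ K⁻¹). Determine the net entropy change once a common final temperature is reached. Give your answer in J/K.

Energy balance: T_f = (m₁c₁T₁ + m₂c₂T₂)/(m₁c₁ + m₂c₂) = 356.93 K.
ΔS₁ = m₁c₁ ln(T_f/T₁) = 174.96 × ln(356.93/560) = -78.8 J/K.
ΔS₂ = m₂c₂ ln(T_f/T₂) = 474.204 × ln(356.93/282) = 111.7 J/K.
ΔS_total = -78.8 + 111.7 = 32.9 J/K.

ΔS_total = 32.9 J/K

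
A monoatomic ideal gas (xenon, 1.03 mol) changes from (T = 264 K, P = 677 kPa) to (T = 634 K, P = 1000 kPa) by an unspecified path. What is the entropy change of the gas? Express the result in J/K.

ΔS = 15.4 J/K

ΔS = nC_p ln(T₂/T₁) − nR ln(P₂/P₁), with C_p = 5R/2 = 20.79 J mol⁻¹ K⁻¹ for a monoatomic ideal gas.
ΔS = 1.03 × [20.79 × ln(634/264) − 8.314 × ln(1000/677)] = 15.4 J/K.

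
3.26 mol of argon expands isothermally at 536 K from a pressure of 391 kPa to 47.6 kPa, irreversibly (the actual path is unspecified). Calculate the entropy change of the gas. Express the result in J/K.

ΔS_gas = 57.1 J/K

Entropy is a state function, so ΔS_gas depends only on the end states.
For an isothermal ideal gas ΔS_gas = nR ln(P₁/P₂) = 3.26 × 8.314 × ln(391/47.6) = 57.1 J/K.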